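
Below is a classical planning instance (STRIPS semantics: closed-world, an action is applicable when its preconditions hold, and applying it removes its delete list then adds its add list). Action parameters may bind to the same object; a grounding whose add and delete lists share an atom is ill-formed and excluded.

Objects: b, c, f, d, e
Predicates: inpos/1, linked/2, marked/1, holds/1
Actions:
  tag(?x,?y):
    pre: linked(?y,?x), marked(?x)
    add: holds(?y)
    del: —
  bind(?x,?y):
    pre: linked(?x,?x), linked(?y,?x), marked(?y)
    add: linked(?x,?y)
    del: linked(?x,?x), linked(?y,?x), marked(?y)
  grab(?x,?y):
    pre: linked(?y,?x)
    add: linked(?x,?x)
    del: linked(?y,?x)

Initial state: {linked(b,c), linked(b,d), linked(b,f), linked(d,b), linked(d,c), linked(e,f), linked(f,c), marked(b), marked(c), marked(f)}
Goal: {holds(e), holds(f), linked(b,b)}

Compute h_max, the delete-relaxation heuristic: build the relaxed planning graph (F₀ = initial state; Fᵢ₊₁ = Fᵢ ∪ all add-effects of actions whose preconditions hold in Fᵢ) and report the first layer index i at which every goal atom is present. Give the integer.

F0 = init (10 atoms)
F1 = F0 ∪ {holds(b), holds(d), holds(e), holds(f), linked(b,b), linked(c,c), linked(d,d), linked(f,f)}  (18 atoms)
goal ⊆ F1  ⇒  h_max = 1

1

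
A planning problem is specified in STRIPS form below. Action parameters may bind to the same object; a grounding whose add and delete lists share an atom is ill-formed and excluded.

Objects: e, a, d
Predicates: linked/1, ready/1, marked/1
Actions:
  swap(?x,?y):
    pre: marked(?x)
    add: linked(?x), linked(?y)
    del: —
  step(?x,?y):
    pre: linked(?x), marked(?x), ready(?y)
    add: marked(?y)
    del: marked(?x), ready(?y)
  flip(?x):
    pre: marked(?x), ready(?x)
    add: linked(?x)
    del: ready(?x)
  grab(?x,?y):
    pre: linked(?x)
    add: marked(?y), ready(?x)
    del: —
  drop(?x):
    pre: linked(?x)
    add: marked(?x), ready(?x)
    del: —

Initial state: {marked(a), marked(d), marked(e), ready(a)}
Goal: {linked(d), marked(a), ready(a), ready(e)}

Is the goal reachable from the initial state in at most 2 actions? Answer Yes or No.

1. swap(e,d)  →  {linked(d), linked(e), marked(a), marked(d), marked(e), ready(a)}
2. grab(e,e)  →  {linked(d), linked(e), marked(a), marked(d), marked(e), ready(a), ready(e)}
optimal plan length = 2; 2 ≤ 2

Yes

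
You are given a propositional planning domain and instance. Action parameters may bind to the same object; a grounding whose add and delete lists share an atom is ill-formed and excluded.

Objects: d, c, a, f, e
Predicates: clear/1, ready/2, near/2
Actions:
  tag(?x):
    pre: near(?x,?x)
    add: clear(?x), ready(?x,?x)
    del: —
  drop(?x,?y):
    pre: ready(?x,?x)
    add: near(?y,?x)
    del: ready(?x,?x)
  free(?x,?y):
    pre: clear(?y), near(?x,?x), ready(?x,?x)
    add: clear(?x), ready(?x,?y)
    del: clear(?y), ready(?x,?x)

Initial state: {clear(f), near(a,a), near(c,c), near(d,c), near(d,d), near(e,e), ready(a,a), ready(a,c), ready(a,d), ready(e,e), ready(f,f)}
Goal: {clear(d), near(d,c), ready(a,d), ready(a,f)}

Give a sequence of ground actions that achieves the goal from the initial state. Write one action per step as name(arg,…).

1. tag(d)  →  {clear(d), clear(f), near(a,a), near(c,c), near(d,c), near(d,d), near(e,e), ready(a,a), ready(a,c), ready(a,d), ready(d,d), ready(e,e), ready(f,f)}
2. free(a,f)  →  {clear(a), clear(d), near(a,a), near(c,c), near(d,c), near(d,d), near(e,e), ready(a,c), ready(a,d), ready(a,f), ready(d,d), ready(e,e), ready(f,f)}

tag(d); free(a,f)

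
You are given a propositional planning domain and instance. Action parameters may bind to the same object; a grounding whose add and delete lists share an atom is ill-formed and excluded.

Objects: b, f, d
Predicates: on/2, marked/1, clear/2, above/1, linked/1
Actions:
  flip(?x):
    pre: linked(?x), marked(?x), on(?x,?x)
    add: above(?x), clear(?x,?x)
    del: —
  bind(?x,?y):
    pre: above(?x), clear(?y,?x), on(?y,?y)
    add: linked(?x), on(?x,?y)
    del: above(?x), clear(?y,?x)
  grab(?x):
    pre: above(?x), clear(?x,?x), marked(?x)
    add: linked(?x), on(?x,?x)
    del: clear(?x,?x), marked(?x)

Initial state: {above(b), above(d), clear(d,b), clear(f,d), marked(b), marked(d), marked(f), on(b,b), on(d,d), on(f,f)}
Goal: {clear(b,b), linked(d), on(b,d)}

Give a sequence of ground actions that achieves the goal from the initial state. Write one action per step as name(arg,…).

bind(b,d); flip(b); bind(d,f)

1. bind(b,d)  →  {above(d), clear(f,d), linked(b), marked(b), marked(d), marked(f), on(b,b), on(b,d), on(d,d), on(f,f)}
2. flip(b)  →  {above(b), above(d), clear(b,b), clear(f,d), linked(b), marked(b), marked(d), marked(f), on(b,b), on(b,d), on(d,d), on(f,f)}
3. bind(d,f)  →  {above(b), clear(b,b), linked(b), linked(d), marked(b), marked(d), marked(f), on(b,b), on(b,d), on(d,d), on(d,f), on(f,f)}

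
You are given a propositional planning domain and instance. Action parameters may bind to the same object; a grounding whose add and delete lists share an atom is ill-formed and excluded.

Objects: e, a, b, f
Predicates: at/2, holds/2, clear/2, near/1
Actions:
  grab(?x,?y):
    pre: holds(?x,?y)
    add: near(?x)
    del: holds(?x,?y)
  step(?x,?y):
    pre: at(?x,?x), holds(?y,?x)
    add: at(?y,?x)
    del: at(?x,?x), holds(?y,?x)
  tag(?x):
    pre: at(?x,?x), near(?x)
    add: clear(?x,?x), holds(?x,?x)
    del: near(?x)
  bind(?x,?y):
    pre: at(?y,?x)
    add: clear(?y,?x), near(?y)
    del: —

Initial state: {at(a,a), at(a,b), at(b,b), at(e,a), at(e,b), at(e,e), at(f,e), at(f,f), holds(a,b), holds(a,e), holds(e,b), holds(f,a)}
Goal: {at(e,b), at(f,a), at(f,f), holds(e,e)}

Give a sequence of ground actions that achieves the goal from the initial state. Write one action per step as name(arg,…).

1. grab(e,b)  →  {at(a,a), at(a,b), at(b,b), at(e,a), at(e,b), at(e,e), at(f,e), at(f,f), holds(a,b), holds(a,e), holds(f,a), near(e)}
2. step(a,f)  →  {at(a,b), at(b,b), at(e,a), at(e,b), at(e,e), at(f,a), at(f,e), at(f,f), holds(a,b), holds(a,e), near(e)}
3. tag(e)  →  {at(a,b), at(b,b), at(e,a), at(e,b), at(e,e), at(f,a), at(f,e), at(f,f), clear(e,e), holds(a,b), holds(a,e), holds(e,e)}

grab(e,b); step(a,f); tag(e)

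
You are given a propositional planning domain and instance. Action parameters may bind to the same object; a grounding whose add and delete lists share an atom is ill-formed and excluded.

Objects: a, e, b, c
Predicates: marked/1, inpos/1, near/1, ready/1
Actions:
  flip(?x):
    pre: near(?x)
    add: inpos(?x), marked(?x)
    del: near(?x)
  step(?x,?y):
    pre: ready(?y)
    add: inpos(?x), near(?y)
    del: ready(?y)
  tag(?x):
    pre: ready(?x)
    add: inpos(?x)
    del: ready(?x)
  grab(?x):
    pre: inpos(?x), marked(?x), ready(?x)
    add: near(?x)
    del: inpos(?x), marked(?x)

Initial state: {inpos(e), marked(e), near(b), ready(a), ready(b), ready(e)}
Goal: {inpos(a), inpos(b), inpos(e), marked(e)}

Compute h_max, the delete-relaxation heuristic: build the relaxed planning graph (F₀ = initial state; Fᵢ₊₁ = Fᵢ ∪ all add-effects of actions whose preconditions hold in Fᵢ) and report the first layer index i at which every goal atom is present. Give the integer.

F0 = init (6 atoms)
F1 = F0 ∪ {inpos(a), inpos(b), inpos(c), marked(b), near(a), near(e)}  (12 atoms)
goal ⊆ F1  ⇒  h_max = 1

1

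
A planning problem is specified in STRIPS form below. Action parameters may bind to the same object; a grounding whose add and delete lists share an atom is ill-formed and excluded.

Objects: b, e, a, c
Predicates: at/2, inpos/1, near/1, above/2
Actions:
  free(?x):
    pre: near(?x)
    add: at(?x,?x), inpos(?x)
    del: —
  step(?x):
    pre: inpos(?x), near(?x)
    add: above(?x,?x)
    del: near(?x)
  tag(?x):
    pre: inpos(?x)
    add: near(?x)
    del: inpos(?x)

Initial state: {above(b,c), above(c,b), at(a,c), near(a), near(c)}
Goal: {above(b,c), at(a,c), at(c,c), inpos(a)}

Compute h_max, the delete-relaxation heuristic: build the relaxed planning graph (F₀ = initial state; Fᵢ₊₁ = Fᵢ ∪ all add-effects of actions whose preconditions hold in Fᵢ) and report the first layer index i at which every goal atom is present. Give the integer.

1

F0 = init (5 atoms)
F1 = F0 ∪ {at(a,a), at(c,c), inpos(a), inpos(c)}  (9 atoms)
goal ⊆ F1  ⇒  h_max = 1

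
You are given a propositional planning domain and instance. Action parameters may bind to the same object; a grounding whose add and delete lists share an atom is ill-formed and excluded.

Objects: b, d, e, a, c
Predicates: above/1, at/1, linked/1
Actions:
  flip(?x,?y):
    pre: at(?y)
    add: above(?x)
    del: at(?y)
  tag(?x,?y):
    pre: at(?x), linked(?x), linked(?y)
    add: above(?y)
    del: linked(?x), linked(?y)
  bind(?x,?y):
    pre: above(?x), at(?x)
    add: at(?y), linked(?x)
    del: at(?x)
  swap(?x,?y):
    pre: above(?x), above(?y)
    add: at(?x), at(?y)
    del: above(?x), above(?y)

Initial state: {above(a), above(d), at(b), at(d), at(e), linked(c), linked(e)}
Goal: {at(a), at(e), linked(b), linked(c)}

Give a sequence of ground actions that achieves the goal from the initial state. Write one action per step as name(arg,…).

flip(b,d); bind(b,a)

1. flip(b,d)  →  {above(a), above(b), above(d), at(b), at(e), linked(c), linked(e)}
2. bind(b,a)  →  {above(a), above(b), above(d), at(a), at(e), linked(b), linked(c), linked(e)}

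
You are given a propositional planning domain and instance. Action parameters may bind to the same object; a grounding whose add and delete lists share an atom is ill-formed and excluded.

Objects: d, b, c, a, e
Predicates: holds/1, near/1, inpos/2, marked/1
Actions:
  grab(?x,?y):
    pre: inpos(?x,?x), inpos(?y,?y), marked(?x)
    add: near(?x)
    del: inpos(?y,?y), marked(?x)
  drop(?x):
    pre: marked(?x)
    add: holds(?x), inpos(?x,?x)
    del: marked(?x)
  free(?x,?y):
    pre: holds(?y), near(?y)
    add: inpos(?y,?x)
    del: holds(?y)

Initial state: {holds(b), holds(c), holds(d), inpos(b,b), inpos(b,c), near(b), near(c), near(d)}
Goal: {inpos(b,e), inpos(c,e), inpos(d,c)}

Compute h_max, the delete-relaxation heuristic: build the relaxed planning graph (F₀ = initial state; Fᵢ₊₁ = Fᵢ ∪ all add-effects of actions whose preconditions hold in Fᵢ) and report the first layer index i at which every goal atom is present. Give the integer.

1

F0 = init (8 atoms)
F1 = F0 ∪ {inpos(b,a), inpos(b,d), inpos(b,e), inpos(c,a), inpos(c,b), inpos(c,c), inpos(c,d), inpos(c,e), inpos(d,a), inpos(d,b), inpos(d,c), inpos(d,d), inpos(d,e)}  (21 atoms)
goal ⊆ F1  ⇒  h_max = 1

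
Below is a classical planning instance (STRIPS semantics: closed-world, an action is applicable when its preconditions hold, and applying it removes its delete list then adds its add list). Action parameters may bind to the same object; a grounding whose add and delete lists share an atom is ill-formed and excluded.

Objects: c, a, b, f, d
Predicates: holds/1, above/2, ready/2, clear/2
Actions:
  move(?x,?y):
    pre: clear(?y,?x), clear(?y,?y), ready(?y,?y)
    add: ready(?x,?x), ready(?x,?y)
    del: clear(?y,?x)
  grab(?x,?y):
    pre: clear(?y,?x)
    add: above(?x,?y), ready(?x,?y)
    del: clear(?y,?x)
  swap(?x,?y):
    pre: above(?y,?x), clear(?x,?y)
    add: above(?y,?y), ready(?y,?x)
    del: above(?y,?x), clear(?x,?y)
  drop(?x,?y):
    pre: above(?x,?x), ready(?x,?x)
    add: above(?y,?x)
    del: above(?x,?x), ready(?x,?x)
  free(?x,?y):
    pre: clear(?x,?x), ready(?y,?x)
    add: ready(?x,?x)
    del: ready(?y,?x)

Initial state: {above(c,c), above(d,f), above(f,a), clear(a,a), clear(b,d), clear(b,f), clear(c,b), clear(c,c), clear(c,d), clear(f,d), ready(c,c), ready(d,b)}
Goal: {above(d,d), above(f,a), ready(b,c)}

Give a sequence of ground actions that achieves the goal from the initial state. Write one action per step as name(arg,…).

1. move(b,c)  →  {above(c,c), above(d,f), above(f,a), clear(a,a), clear(b,d), clear(b,f), clear(c,c), clear(c,d), clear(f,d), ready(b,b), ready(b,c), ready(c,c), ready(d,b)}
2. swap(f,d)  →  {above(c,c), above(d,d), above(f,a), clear(a,a), clear(b,d), clear(b,f), clear(c,c), clear(c,d), ready(b,b), ready(b,c), ready(c,c), ready(d,b), ready(d,f)}

move(b,c); swap(f,d)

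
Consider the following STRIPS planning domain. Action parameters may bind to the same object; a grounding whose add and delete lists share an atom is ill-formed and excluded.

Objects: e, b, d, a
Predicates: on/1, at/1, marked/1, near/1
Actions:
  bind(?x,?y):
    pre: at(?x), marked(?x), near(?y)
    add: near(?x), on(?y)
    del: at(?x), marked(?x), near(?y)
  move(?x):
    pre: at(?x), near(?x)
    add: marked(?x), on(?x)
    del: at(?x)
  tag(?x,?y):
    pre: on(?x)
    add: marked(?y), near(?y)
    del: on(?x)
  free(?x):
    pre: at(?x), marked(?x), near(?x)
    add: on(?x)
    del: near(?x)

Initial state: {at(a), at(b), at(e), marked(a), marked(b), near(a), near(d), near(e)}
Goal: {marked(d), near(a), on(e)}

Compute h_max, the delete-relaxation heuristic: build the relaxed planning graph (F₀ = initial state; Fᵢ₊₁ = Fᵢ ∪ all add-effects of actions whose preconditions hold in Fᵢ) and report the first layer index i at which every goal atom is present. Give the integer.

2

F0 = init (8 atoms)
F1 = F0 ∪ {marked(e), near(b), on(a), on(d), on(e)}  (13 atoms)
F2 = F1 ∪ {marked(d), on(b)}  (15 atoms)
goal ⊆ F2  ⇒  h_max = 2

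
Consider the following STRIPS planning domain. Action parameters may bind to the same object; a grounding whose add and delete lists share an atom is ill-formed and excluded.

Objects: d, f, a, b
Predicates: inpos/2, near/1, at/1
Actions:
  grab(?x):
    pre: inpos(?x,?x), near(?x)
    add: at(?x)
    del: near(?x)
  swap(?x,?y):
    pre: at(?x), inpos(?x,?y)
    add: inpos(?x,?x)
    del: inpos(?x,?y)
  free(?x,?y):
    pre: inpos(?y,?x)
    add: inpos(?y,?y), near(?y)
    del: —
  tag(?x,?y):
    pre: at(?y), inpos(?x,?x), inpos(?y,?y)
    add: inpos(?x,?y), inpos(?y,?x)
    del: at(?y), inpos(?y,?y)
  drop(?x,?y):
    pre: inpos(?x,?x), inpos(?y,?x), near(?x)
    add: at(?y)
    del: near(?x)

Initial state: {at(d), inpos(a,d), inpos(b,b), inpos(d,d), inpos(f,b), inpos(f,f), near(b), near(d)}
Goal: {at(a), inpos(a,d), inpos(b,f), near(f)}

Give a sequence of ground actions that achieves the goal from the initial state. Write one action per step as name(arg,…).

1. grab(b)  →  {at(b), at(d), inpos(a,d), inpos(b,b), inpos(d,d), inpos(f,b), inpos(f,f), near(d)}
2. free(f,f)  →  {at(b), at(d), inpos(a,d), inpos(b,b), inpos(d,d), inpos(f,b), inpos(f,f), near(d), near(f)}
3. tag(f,b)  →  {at(d), inpos(a,d), inpos(b,f), inpos(d,d), inpos(f,b), inpos(f,f), near(d), near(f)}
4. drop(d,a)  →  {at(a), at(d), inpos(a,d), inpos(b,f), inpos(d,d), inpos(f,b), inpos(f,f), near(f)}

grab(b); free(f,f); tag(f,b); drop(d,a)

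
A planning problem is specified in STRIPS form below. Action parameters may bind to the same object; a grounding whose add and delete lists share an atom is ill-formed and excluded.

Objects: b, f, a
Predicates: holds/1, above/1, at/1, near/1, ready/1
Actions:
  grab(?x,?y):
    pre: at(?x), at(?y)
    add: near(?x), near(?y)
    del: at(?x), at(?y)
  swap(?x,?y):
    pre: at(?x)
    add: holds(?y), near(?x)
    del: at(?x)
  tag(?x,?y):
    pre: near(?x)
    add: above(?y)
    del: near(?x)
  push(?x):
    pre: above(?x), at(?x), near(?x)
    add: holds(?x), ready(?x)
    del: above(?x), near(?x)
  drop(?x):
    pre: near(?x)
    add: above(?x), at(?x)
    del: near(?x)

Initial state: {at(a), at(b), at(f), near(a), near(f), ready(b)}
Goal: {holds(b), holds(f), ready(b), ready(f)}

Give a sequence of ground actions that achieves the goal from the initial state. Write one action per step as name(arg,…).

1. swap(b,b)  →  {at(a), at(f), holds(b), near(a), near(b), near(f), ready(b)}
2. tag(b,f)  →  {above(f), at(a), at(f), holds(b), near(a), near(f), ready(b)}
3. push(f)  →  {at(a), at(f), holds(b), holds(f), near(a), ready(b), ready(f)}

swap(b,b); tag(b,f); push(f)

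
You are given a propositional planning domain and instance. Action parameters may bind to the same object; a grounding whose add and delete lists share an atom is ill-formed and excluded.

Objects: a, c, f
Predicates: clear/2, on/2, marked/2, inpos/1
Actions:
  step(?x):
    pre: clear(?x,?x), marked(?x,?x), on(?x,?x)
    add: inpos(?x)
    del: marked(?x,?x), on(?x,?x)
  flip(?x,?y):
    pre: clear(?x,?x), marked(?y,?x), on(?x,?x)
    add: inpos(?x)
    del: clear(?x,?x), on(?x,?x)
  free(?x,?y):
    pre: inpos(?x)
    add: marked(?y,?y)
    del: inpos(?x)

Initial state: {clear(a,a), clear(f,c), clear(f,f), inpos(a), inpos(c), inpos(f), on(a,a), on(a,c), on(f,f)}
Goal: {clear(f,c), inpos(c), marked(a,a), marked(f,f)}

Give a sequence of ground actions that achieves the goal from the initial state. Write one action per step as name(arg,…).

free(a,a); free(f,f)

1. free(a,a)  →  {clear(a,a), clear(f,c), clear(f,f), inpos(c), inpos(f), marked(a,a), on(a,a), on(a,c), on(f,f)}
2. free(f,f)  →  {clear(a,a), clear(f,c), clear(f,f), inpos(c), marked(a,a), marked(f,f), on(a,a), on(a,c), on(f,f)}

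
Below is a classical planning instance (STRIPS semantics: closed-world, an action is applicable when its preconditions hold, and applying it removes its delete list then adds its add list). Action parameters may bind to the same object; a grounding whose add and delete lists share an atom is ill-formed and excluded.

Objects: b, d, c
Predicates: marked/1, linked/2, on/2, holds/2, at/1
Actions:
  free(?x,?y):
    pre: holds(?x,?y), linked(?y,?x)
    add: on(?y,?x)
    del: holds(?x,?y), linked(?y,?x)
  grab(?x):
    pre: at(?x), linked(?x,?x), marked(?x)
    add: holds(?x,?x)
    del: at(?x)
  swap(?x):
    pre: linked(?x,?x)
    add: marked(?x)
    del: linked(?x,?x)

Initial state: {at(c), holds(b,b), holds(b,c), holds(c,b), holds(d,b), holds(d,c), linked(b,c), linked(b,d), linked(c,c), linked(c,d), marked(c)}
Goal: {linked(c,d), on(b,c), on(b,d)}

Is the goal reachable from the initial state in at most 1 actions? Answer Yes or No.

No

1. free(d,b)  →  {at(c), holds(b,b), holds(b,c), holds(c,b), holds(d,c), linked(b,c), linked(c,c), linked(c,d), marked(c), on(b,d)}
2. free(c,b)  →  {at(c), holds(b,b), holds(b,c), holds(d,c), linked(c,c), linked(c,d), marked(c), on(b,c), on(b,d)}
optimal plan length = 2; 2 > 1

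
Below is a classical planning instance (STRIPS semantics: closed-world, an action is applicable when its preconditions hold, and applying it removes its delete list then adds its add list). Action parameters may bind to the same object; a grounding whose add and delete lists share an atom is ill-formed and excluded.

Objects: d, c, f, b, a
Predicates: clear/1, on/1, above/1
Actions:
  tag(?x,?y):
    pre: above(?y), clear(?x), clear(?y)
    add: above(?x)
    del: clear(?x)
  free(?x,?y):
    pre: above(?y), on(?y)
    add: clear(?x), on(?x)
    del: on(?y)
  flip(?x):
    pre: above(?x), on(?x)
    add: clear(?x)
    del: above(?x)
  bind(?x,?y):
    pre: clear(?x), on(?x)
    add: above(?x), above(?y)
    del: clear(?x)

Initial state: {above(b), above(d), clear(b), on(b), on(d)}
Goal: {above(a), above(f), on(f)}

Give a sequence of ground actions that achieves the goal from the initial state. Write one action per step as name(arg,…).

1. free(f,d)  →  {above(b), above(d), clear(b), clear(f), on(b), on(f)}
2. bind(f,a)  →  {above(a), above(b), above(d), above(f), clear(b), on(b), on(f)}

free(f,d); bind(f,a)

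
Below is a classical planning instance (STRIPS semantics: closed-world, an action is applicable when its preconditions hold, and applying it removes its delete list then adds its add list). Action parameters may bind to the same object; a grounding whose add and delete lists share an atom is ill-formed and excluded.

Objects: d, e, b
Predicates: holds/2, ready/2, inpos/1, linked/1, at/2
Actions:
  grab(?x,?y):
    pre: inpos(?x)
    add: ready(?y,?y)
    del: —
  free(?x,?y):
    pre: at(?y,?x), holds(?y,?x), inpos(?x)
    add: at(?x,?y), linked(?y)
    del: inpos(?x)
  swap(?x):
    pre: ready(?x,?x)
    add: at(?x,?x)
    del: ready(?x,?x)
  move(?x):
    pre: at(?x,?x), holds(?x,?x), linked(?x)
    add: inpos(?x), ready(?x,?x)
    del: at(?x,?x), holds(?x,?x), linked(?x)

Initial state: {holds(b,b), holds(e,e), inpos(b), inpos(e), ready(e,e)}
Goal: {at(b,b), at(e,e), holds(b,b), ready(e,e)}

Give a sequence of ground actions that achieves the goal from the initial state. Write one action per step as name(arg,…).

1. grab(e,b)  →  {holds(b,b), holds(e,e), inpos(b), inpos(e), ready(b,b), ready(e,e)}
2. swap(e)  →  {at(e,e), holds(b,b), holds(e,e), inpos(b), inpos(e), ready(b,b)}
3. grab(e,e)  →  {at(e,e), holds(b,b), holds(e,e), inpos(b), inpos(e), ready(b,b), ready(e,e)}
4. swap(b)  →  {at(b,b), at(e,e), holds(b,b), holds(e,e), inpos(b), inpos(e), ready(e,e)}

grab(e,b); swap(e); grab(e,e); swap(b)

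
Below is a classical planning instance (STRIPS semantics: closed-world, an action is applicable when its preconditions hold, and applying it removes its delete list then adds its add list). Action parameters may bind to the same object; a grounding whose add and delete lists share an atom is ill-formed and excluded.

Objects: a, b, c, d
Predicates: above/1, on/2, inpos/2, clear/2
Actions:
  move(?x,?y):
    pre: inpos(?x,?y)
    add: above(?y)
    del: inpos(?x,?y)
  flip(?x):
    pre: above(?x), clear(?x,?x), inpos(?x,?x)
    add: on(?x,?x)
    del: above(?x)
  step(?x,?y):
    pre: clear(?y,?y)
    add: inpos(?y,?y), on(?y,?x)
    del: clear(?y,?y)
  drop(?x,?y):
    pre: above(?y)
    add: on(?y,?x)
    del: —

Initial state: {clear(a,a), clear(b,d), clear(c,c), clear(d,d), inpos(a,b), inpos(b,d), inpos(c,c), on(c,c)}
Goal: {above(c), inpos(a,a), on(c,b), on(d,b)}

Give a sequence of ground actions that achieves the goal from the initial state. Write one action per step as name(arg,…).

move(c,c); step(a,a); step(b,c); step(b,d)

1. move(c,c)  →  {above(c), clear(a,a), clear(b,d), clear(c,c), clear(d,d), inpos(a,b), inpos(b,d), on(c,c)}
2. step(a,a)  →  {above(c), clear(b,d), clear(c,c), clear(d,d), inpos(a,a), inpos(a,b), inpos(b,d), on(a,a), on(c,c)}
3. step(b,c)  →  {above(c), clear(b,d), clear(d,d), inpos(a,a), inpos(a,b), inpos(b,d), inpos(c,c), on(a,a), on(c,b), on(c,c)}
4. step(b,d)  →  {above(c), clear(b,d), inpos(a,a), inpos(a,b), inpos(b,d), inpos(c,c), inpos(d,d), on(a,a), on(c,b), on(c,c), on(d,b)}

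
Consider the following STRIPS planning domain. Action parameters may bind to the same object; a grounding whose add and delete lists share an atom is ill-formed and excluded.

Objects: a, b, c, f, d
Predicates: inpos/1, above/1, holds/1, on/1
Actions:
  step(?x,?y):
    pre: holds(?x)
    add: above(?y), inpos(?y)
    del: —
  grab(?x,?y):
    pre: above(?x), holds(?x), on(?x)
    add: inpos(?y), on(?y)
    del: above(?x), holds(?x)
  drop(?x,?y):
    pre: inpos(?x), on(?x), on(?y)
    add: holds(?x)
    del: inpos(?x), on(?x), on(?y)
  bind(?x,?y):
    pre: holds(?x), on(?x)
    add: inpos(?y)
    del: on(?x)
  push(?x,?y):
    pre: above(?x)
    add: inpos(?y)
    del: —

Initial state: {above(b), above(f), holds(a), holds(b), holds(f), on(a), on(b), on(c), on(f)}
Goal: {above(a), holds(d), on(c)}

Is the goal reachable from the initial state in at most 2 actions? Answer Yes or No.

1. step(a,a)  →  {above(a), above(b), above(f), holds(a), holds(b), holds(f), inpos(a), on(a), on(b), on(c), on(f)}
2. grab(b,d)  →  {above(a), above(f), holds(a), holds(f), inpos(a), inpos(d), on(a), on(b), on(c), on(d), on(f)}
3. drop(d,a)  →  {above(a), above(f), holds(a), holds(d), holds(f), inpos(a), on(b), on(c), on(f)}
optimal plan length = 3; 3 > 2

No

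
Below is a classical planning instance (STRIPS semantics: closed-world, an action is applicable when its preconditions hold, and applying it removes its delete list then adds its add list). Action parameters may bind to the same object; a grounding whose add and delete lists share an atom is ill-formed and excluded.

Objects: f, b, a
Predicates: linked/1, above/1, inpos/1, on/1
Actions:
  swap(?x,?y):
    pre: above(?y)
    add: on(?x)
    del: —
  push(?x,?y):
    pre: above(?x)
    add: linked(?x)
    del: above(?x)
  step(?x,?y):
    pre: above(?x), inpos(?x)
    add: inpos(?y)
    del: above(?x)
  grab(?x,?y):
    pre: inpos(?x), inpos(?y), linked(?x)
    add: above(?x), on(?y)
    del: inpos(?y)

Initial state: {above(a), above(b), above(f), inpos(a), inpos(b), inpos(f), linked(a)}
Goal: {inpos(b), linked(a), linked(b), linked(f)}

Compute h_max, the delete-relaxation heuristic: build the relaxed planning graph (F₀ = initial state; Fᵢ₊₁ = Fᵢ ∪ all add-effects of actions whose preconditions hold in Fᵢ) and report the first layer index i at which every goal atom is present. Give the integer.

1

F0 = init (7 atoms)
F1 = F0 ∪ {linked(b), linked(f), on(a), on(b), on(f)}  (12 atoms)
goal ⊆ F1  ⇒  h_max = 1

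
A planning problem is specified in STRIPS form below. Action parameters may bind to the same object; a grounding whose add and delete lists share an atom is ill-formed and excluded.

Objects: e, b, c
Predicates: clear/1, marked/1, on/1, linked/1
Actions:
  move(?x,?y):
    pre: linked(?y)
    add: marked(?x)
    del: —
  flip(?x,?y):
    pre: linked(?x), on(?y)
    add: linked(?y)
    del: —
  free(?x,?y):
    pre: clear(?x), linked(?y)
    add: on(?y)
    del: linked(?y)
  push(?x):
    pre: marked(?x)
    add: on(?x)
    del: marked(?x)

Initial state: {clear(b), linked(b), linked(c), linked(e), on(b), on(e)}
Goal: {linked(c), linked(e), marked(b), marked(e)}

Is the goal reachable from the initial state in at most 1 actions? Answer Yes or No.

1. move(e,e)  →  {clear(b), linked(b), linked(c), linked(e), marked(e), on(b), on(e)}
2. move(b,e)  →  {clear(b), linked(b), linked(c), linked(e), marked(b), marked(e), on(b), on(e)}
optimal plan length = 2; 2 > 1

No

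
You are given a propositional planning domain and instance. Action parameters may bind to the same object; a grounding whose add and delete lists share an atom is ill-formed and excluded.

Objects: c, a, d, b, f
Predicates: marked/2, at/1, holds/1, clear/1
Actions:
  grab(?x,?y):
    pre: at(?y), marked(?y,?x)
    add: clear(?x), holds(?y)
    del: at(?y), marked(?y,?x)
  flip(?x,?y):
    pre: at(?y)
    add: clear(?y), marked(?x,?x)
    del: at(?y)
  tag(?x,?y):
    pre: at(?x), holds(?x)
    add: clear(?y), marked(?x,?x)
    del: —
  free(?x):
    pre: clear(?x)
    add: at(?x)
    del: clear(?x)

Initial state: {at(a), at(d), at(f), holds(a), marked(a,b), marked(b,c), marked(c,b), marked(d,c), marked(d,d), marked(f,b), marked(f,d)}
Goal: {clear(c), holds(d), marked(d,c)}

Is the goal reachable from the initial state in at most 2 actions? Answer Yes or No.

Yes

1. grab(d,d)  →  {at(a), at(f), clear(d), holds(a), holds(d), marked(a,b), marked(b,c), marked(c,b), marked(d,c), marked(f,b), marked(f,d)}
2. tag(a,c)  →  {at(a), at(f), clear(c), clear(d), holds(a), holds(d), marked(a,a), marked(a,b), marked(b,c), marked(c,b), marked(d,c), marked(f,b), marked(f,d)}
optimal plan length = 2; 2 ≤ 2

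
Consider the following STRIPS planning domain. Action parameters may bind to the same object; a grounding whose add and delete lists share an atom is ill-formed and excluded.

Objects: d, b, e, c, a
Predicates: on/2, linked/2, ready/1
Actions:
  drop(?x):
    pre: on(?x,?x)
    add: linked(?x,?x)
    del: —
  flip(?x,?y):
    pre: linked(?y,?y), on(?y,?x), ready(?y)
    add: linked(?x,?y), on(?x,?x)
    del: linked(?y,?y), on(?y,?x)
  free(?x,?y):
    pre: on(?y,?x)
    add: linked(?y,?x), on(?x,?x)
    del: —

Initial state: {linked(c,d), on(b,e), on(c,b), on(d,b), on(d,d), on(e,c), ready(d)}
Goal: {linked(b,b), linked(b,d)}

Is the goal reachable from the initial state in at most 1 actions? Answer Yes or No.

No

1. drop(d)  →  {linked(c,d), linked(d,d), on(b,e), on(c,b), on(d,b), on(d,d), on(e,c), ready(d)}
2. flip(b,d)  →  {linked(b,d), linked(c,d), on(b,b), on(b,e), on(c,b), on(d,d), on(e,c), ready(d)}
3. drop(b)  →  {linked(b,b), linked(b,d), linked(c,d), on(b,b), on(b,e), on(c,b), on(d,d), on(e,c), ready(d)}
optimal plan length = 3; 3 > 1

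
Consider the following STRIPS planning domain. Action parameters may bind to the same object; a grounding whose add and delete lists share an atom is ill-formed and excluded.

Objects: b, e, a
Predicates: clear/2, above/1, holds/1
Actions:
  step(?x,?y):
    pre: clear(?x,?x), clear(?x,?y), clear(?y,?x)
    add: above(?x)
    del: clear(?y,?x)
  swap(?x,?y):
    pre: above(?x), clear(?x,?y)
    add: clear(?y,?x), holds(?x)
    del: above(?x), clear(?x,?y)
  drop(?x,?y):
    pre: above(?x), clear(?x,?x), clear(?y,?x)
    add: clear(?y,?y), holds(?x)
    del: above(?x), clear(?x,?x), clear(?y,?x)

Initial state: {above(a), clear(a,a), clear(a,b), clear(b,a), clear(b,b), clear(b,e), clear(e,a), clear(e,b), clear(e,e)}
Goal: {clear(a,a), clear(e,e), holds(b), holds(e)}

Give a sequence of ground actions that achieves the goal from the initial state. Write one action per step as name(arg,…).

1. step(b,b)  →  {above(a), above(b), clear(a,a), clear(a,b), clear(b,a), clear(b,e), clear(e,a), clear(e,b), clear(e,e)}
2. step(e,b)  →  {above(a), above(b), above(e), clear(a,a), clear(a,b), clear(b,a), clear(e,a), clear(e,b), clear(e,e)}
3. swap(b,a)  →  {above(a), above(e), clear(a,a), clear(a,b), clear(e,a), clear(e,b), clear(e,e), holds(b)}
4. swap(e,b)  →  {above(a), clear(a,a), clear(a,b), clear(b,e), clear(e,a), clear(e,e), holds(b), holds(e)}

step(b,b); step(e,b); swap(b,a); swap(e,b)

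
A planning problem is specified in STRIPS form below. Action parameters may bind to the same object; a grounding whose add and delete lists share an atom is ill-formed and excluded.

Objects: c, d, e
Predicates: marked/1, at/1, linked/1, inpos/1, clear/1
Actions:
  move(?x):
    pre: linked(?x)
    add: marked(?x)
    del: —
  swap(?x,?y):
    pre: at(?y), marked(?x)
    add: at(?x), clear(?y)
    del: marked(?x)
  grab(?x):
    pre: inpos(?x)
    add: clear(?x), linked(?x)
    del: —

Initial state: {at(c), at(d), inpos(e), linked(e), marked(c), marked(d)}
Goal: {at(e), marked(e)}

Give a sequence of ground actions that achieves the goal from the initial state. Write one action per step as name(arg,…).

1. move(e)  →  {at(c), at(d), inpos(e), linked(e), marked(c), marked(d), marked(e)}
2. swap(e,c)  →  {at(c), at(d), at(e), clear(c), inpos(e), linked(e), marked(c), marked(d)}
3. move(e)  →  {at(c), at(d), at(e), clear(c), inpos(e), linked(e), marked(c), marked(d), marked(e)}

move(e); swap(e,c); move(e)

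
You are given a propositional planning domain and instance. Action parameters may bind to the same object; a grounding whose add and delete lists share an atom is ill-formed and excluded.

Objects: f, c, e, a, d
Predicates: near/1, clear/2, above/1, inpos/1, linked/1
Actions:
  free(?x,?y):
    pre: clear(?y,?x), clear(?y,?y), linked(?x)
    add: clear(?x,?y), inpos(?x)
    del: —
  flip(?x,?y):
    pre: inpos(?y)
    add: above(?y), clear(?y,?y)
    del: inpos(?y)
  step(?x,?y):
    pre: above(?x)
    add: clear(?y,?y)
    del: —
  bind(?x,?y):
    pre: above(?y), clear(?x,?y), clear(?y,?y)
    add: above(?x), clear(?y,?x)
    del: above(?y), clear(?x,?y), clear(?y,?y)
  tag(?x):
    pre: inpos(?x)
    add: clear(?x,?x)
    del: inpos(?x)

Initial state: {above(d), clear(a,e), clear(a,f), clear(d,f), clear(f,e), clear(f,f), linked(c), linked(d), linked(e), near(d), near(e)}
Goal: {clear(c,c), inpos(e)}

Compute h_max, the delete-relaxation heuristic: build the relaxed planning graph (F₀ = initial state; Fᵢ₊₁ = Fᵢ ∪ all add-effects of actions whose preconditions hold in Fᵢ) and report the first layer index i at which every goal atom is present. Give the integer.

F0 = init (11 atoms)
F1 = F0 ∪ {clear(a,a), clear(c,c), clear(d,d), clear(e,e), clear(e,f), inpos(e)}  (17 atoms)
goal ⊆ F1  ⇒  h_max = 1

1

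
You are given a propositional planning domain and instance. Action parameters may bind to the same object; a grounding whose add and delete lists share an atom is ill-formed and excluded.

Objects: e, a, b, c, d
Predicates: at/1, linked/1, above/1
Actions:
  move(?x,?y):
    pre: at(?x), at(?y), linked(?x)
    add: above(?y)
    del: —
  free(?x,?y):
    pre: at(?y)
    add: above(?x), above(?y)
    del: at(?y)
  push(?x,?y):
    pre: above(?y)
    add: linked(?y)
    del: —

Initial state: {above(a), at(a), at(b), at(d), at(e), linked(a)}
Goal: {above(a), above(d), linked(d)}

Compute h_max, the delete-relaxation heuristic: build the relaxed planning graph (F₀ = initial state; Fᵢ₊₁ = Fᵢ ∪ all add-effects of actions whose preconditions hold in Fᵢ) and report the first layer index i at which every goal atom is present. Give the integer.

F0 = init (6 atoms)
F1 = F0 ∪ {above(b), above(c), above(d), above(e)}  (10 atoms)
F2 = F1 ∪ {linked(b), linked(c), linked(d), linked(e)}  (14 atoms)
goal ⊆ F2  ⇒  h_max = 2

2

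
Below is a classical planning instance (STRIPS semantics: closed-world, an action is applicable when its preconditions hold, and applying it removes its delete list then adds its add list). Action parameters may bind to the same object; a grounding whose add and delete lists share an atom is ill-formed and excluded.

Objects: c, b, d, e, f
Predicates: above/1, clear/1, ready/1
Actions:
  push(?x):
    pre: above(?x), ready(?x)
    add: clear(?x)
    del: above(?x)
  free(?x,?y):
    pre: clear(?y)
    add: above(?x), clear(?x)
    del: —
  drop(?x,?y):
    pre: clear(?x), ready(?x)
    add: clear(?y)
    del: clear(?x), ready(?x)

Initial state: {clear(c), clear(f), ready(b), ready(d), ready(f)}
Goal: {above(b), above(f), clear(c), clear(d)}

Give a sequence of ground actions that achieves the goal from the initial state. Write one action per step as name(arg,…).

free(b,c); free(d,c); free(f,c)

1. free(b,c)  →  {above(b), clear(b), clear(c), clear(f), ready(b), ready(d), ready(f)}
2. free(d,c)  →  {above(b), above(d), clear(b), clear(c), clear(d), clear(f), ready(b), ready(d), ready(f)}
3. free(f,c)  →  {above(b), above(d), above(f), clear(b), clear(c), clear(d), clear(f), ready(b), ready(d), ready(f)}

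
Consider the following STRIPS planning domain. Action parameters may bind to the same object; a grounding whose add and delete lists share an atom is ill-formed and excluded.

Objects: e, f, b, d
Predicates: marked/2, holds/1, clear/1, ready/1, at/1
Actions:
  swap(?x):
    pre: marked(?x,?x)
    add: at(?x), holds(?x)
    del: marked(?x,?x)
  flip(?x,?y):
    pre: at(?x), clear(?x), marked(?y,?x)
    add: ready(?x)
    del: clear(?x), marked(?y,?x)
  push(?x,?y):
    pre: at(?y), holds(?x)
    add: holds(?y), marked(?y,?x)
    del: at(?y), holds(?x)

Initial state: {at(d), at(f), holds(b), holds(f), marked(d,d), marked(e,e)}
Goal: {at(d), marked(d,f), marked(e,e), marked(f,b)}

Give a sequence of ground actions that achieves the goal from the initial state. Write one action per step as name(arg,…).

1. push(f,d)  →  {at(f), holds(b), holds(d), marked(d,d), marked(d,f), marked(e,e)}
2. swap(d)  →  {at(d), at(f), holds(b), holds(d), marked(d,f), marked(e,e)}
3. push(b,f)  →  {at(d), holds(d), holds(f), marked(d,f), marked(e,e), marked(f,b)}

push(f,d); swap(d); push(b,f)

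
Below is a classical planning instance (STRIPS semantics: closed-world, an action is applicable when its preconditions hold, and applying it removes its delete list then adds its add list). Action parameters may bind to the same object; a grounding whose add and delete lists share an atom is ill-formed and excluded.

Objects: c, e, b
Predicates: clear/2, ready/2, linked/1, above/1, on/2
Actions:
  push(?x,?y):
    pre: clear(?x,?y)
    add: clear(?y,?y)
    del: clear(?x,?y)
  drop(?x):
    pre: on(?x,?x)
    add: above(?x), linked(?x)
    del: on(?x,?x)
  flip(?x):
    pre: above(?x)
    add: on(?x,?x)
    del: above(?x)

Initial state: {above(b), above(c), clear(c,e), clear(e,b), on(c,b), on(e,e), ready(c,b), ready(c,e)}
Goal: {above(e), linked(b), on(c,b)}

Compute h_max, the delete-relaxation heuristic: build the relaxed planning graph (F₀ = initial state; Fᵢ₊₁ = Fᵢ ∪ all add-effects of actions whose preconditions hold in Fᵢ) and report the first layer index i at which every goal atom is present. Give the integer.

F0 = init (8 atoms)
F1 = F0 ∪ {above(e), clear(b,b), clear(e,e), linked(e), on(b,b), on(c,c)}  (14 atoms)
F2 = F1 ∪ {linked(b), linked(c)}  (16 atoms)
goal ⊆ F2  ⇒  h_max = 2

2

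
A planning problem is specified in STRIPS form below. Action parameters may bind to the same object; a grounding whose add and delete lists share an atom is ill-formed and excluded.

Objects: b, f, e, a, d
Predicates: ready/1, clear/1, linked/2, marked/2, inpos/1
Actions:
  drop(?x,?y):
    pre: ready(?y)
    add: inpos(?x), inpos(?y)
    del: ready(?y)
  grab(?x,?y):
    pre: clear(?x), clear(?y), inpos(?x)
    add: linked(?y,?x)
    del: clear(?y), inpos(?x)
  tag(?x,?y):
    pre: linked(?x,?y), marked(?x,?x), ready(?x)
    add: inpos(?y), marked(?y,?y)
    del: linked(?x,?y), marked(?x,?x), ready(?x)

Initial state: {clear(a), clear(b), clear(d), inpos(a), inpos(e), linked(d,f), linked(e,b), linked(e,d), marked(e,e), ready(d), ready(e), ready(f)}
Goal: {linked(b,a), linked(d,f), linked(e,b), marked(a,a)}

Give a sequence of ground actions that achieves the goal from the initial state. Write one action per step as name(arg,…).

1. grab(a,d)  →  {clear(a), clear(b), inpos(e), linked(d,a), linked(d,f), linked(e,b), linked(e,d), marked(e,e), ready(d), ready(e), ready(f)}
2. tag(e,d)  →  {clear(a), clear(b), inpos(d), inpos(e), linked(d,a), linked(d,f), linked(e,b), marked(d,d), ready(d), ready(f)}
3. tag(d,a)  →  {clear(a), clear(b), inpos(a), inpos(d), inpos(e), linked(d,f), linked(e,b), marked(a,a), ready(f)}
4. grab(a,b)  →  {clear(a), inpos(d), inpos(e), linked(b,a), linked(d,f), linked(e,b), marked(a,a), ready(f)}

grab(a,d); tag(e,d); tag(d,a); grab(a,b)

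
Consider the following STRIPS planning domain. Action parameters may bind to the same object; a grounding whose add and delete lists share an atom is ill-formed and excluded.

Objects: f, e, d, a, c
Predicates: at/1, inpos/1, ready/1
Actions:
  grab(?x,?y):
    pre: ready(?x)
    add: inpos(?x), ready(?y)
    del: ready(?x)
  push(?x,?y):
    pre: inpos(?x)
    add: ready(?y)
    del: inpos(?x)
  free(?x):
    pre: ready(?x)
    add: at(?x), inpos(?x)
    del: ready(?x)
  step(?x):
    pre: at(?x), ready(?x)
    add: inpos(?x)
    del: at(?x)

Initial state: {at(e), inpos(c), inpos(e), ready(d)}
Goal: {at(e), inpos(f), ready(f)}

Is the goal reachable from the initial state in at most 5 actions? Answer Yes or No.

Yes

1. grab(d,f)  →  {at(e), inpos(c), inpos(d), inpos(e), ready(f)}
2. grab(f,e)  →  {at(e), inpos(c), inpos(d), inpos(e), inpos(f), ready(e)}
3. grab(e,f)  →  {at(e), inpos(c), inpos(d), inpos(e), inpos(f), ready(f)}
optimal plan length = 3; 3 ≤ 5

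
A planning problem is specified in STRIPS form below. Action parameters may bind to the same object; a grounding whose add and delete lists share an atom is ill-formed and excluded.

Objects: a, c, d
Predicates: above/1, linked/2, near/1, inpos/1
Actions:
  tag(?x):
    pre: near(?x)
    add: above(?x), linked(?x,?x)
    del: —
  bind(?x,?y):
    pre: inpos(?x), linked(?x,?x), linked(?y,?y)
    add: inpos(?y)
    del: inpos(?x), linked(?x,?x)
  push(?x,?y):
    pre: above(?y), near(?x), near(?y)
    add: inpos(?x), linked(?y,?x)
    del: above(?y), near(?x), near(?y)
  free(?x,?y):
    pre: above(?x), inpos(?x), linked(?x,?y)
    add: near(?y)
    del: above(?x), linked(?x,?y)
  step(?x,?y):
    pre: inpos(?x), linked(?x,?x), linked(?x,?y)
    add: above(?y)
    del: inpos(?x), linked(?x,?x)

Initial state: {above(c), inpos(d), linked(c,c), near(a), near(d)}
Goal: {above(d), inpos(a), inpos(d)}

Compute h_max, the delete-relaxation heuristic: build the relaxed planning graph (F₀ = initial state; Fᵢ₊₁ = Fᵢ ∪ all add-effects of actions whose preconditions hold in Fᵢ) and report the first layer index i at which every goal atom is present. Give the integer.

F0 = init (5 atoms)
F1 = F0 ∪ {above(a), above(d), linked(a,a), linked(d,d)}  (9 atoms)
F2 = F1 ∪ {inpos(a), inpos(c), linked(a,d), linked(d,a)}  (13 atoms)
goal ⊆ F2  ⇒  h_max = 2

2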